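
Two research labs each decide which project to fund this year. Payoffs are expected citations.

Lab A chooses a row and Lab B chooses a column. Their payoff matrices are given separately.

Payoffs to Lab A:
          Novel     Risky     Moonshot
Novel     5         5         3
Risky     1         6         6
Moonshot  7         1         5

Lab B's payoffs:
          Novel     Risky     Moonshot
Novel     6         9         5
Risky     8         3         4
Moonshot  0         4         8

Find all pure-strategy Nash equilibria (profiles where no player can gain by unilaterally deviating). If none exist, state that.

(Novel, Novel): Lab A can switch to Moonshot (5 → 7). Not NE.
(Novel, Risky): Lab A can switch to Risky (5 → 6). Not NE.
(Novel, Moonshot): Lab A can switch to Risky (3 → 6). Not NE.
(Risky, Novel): Lab A can switch to Novel (1 → 5). Not NE.
(Risky, Risky): Lab B can switch to Novel (3 → 8). Not NE.
(Risky, Moonshot): Lab B can switch to Novel (4 → 8). Not NE.
(Moonshot, Novel): Lab B can switch to Risky (0 → 4). Not NE.
(Moonshot, Risky): Lab A can switch to Novel (1 → 5). Not NE.
(The remaining 1 profile has a profitable deviation by the same check.)

none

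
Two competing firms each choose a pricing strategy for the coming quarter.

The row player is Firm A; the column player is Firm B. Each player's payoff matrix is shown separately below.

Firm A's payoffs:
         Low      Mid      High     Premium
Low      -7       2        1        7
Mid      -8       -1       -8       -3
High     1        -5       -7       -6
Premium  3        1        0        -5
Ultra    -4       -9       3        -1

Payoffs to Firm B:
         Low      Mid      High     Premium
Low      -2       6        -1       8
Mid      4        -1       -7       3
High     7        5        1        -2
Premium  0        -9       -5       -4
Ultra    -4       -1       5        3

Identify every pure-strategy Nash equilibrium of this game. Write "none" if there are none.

Check each profile: it is a Nash equilibrium iff no player can strictly gain by switching unilaterally.
(Low, Low): Firm A can switch to High (-7 → 1). Not NE.
(Low, Mid): Firm B can switch to Premium (6 → 8). Not NE.
(Low, High): Firm A can switch to Ultra (1 → 3). Not NE.
(Low, Premium): Firm A gets 7, best alternative -1; Firm B gets 8, best alternative 6. No profitable deviation — NE.
(Mid, Low): Firm A can switch to Low (-8 → -7). Not NE.
(Mid, Mid): Firm A can switch to Low (-1 → 2). Not NE.
(Mid, High): Firm A can switch to Low (-8 → 1). Not NE.
(Mid, Premium): Firm A can switch to Low (-3 → 7). Not NE.
(High, Low): Firm A can switch to Premium (1 → 3). Not NE.
(Premium, Low): Firm A gets 3, best alternative 1; Firm B gets 0, best alternative -4. No profitable deviation — NE.
(Ultra, High): Firm A gets 3, best alternative 1; Firm B gets 5, best alternative 3. No profitable deviation — NE.
(The remaining 9 profiles each have a profitable deviation by the same check.)

The pure Nash equilibria are (Low, Premium); (Premium, Low); (Ultra, High).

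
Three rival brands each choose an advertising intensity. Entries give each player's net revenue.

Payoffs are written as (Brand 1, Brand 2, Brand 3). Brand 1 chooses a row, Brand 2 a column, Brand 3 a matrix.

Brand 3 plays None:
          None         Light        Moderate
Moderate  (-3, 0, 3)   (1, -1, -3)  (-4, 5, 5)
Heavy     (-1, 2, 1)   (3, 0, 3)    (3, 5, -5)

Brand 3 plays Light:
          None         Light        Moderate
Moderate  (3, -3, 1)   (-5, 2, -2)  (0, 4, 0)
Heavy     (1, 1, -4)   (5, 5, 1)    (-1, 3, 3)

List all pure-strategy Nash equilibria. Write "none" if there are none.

This game has no pure Nash equilibrium.

Brand 1 against (None, None): payoffs -3, -1 → best response Heavy.
Brand 1 against (None, Light): payoffs 3, 1 → best response Moderate.
Brand 1 against (Light, None): payoffs 1, 3 → best response Heavy.
Brand 1 against (Light, Light): payoffs -5, 5 → best response Heavy.
Brand 1 against (Moderate, None): payoffs -4, 3 → best response Heavy.
Brand 1 against (Moderate, Light): payoffs 0, -1 → best response Moderate.
Brand 2 against (Moderate, None): payoffs 0, -1, 5 → best response Moderate.
Brand 2 against (Moderate, Light): payoffs -3, 2, 4 → best response Moderate.
Brand 2 against (Heavy, None): payoffs 2, 0, 5 → best response Moderate.
Brand 2 against (Heavy, Light): payoffs 1, 5, 3 → best response Light.
Brand 3 against (Moderate, None): payoffs 3, 1 → best response None.
Brand 3 against (Moderate, Light): payoffs -3, -2 → best response Light.
Brand 3 against (Moderate, Moderate): payoffs 5, 0 → best response None.
Brand 3 against (Heavy, None): payoffs 1, -4 → best response None.
Brand 3 against (Heavy, Light): payoffs 3, 1 → best response None.
Brand 3 against (Heavy, Moderate): payoffs -5, 3 → best response Light.
No profile is a mutual best response for all players.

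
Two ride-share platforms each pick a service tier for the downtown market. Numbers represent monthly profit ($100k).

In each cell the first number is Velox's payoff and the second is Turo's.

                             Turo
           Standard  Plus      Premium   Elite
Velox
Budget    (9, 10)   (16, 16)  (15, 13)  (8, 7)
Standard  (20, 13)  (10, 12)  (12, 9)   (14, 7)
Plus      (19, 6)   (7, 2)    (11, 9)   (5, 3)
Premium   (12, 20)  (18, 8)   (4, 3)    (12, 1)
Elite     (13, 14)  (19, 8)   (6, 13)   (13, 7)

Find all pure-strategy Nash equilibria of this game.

(Standard, Standard)

(Budget, Standard): Velox can switch to Standard (9 → 20). Not NE.
(Budget, Plus): Velox can switch to Premium (16 → 18). Not NE.
(Budget, Premium): Turo can switch to Plus (13 → 16). Not NE.
(Budget, Elite): Velox can switch to Standard (8 → 14). Not NE.
(Standard, Standard): Velox gets 20, best alternative 19; Turo gets 13, best alternative 12. No profitable deviation — NE.
(Standard, Plus): Velox can switch to Budget (10 → 16). Not NE.
(Standard, Premium): Velox can switch to Budget (12 → 15). Not NE.
(The remaining 13 profiles each have a profitable deviation by the same check.)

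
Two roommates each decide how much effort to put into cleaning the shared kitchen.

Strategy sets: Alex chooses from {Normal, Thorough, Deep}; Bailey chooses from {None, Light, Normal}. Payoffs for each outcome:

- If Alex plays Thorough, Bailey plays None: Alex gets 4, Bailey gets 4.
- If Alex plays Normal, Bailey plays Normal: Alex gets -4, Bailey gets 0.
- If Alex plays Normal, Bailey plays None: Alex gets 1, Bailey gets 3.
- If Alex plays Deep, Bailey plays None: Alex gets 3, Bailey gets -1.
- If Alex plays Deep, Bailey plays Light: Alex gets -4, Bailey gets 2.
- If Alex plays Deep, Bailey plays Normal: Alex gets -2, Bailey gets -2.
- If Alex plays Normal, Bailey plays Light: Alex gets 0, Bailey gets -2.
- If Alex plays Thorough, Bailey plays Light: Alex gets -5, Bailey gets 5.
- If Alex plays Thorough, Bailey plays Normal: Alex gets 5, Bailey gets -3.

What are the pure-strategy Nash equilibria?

(Normal, None): Alex can switch to Thorough (1 → 4). Not NE.
(Normal, Light): Bailey can switch to None (-2 → 3). Not NE.
(Normal, Normal): Alex can switch to Thorough (-4 → 5). Not NE.
(Thorough, None): Bailey can switch to Light (4 → 5). Not NE.
(Thorough, Light): Alex can switch to Normal (-5 → 0). Not NE.
(Thorough, Normal): Bailey can switch to None (-3 → 4). Not NE.
(Deep, None): Alex can switch to Thorough (3 → 4). Not NE.
(Deep, Light): Alex can switch to Normal (-4 → 0). Not NE.
(The remaining 1 profile has a profitable deviation by the same check.)

There is no pure-strategy Nash equilibrium.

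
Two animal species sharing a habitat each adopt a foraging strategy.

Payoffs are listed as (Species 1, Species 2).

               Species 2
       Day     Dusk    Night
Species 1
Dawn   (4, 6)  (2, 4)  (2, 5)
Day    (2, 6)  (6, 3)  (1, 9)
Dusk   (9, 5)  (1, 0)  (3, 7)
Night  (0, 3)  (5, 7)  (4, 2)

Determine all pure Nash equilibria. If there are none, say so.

There is no pure-strategy Nash equilibrium.

For each player, find the best response to each opponent profile; mutual best responses are the pure NE.
Species 1 against Day: payoffs 4, 2, 9, 0 → best response Dusk.
Species 1 against Dusk: payoffs 2, 6, 1, 5 → best response Day.
Species 1 against Night: payoffs 2, 1, 3, 4 → best response Night.
Species 2 against Dawn: payoffs 6, 4, 5 → best response Day.
Species 2 against Day: payoffs 6, 3, 9 → best response Night.
Species 2 against Dusk: payoffs 5, 0, 7 → best response Night.
Species 2 against Night: payoffs 3, 7, 2 → best response Dusk.
No profile is a mutual best response for all players.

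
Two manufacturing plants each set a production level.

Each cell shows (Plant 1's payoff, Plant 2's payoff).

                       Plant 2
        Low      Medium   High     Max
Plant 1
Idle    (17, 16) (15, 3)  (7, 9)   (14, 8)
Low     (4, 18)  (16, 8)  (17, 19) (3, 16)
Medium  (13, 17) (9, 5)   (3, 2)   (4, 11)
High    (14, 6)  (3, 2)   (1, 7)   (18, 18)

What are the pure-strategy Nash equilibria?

Check each profile: it is a Nash equilibrium iff no player can strictly gain by switching unilaterally.
(Idle, Low): Plant 1 gets 17, best alternative 14; Plant 2 gets 16, best alternative 9. No profitable deviation — NE.
(Idle, Medium): Plant 1 can switch to Low (15 → 16). Not NE.
(Idle, High): Plant 1 can switch to Low (7 → 17). Not NE.
(Idle, Max): Plant 1 can switch to High (14 → 18). Not NE.
(Low, Low): Plant 1 can switch to Idle (4 → 17). Not NE.
(Low, Medium): Plant 2 can switch to Low (8 → 18). Not NE.
(Low, High): Plant 1 gets 17, best alternative 7; Plant 2 gets 19, best alternative 18. No profitable deviation — NE.
(Low, Max): Plant 1 can switch to Idle (3 → 14). Not NE.
(High, Max): Plant 1 gets 18, best alternative 14; Plant 2 gets 18, best alternative 7. No profitable deviation — NE.
(The remaining 7 profiles each have a profitable deviation by the same check.)

(Idle, Low); (Low, High); (High, Max)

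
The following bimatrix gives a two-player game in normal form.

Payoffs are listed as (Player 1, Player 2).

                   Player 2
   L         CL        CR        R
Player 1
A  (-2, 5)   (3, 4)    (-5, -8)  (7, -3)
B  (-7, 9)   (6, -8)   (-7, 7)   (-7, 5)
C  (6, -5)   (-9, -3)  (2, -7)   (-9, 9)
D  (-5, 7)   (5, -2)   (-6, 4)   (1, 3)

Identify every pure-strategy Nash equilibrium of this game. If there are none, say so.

This game has no pure Nash equilibrium.

For each strategy profile, look for a profitable unilateral deviation.
(A, L): Player 1 can switch to C (-2 → 6). Not NE.
(A, CL): Player 1 can switch to B (3 → 6). Not NE.
(A, CR): Player 1 can switch to C (-5 → 2). Not NE.
(A, R): Player 2 can switch to L (-3 → 5). Not NE.
(B, L): Player 1 can switch to A (-7 → -2). Not NE.
(B, CL): Player 2 can switch to L (-8 → 9). Not NE.
(The remaining 10 profiles each have a profitable deviation by the same check.)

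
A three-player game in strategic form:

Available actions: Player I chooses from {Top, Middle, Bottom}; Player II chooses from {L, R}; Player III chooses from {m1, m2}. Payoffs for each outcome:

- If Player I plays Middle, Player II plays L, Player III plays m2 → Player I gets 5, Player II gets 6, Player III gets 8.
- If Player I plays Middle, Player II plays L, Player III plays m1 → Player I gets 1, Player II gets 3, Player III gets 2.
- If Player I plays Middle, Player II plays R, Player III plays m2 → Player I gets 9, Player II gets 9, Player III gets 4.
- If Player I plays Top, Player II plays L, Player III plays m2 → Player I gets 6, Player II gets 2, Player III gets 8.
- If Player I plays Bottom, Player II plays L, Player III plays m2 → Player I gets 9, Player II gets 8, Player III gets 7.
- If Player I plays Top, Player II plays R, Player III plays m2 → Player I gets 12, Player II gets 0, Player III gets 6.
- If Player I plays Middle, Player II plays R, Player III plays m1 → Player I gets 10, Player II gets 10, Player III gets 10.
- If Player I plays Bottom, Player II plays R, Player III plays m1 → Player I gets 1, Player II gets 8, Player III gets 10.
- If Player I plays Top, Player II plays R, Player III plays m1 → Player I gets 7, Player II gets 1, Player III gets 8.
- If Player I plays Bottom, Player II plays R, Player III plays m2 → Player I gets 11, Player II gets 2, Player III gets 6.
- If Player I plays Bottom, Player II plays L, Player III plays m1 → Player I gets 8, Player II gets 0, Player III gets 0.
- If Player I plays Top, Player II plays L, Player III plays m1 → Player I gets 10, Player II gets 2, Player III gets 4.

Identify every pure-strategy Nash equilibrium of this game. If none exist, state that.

The pure Nash equilibria are (Middle, R, m1), (Bottom, L, m2).

Check each profile: it is a Nash equilibrium iff no player can strictly gain by switching unilaterally.
(Top, L, m1): Player III can switch to m2 (4 → 8). Not NE.
(Top, L, m2): Player I can switch to Bottom (6 → 9). Not NE.
(Top, R, m1): Player I can switch to Middle (7 → 10). Not NE.
(Top, R, m2): Player II can switch to L (0 → 2). Not NE.
(Middle, L, m1): Player I can switch to Top (1 → 10). Not NE.
(Middle, L, m2): Player I can switch to Top (5 → 6). Not NE.
(Middle, R, m1): Player I gets 10, best alternative 7; Player II gets 10, best alternative 3; Player III gets 10, best alternative 4. No profitable deviation — NE.
(Middle, R, m2): Player I can switch to Top (9 → 12). Not NE.
(Bottom, L, m1): Player I can switch to Top (8 → 10). Not NE.
(Bottom, L, m2): Player I gets 9, best alternative 6; Player II gets 8, best alternative 2; Player III gets 7, best alternative 0. No profitable deviation — NE.
(The remaining 2 profiles each have a profitable deviation by the same check.)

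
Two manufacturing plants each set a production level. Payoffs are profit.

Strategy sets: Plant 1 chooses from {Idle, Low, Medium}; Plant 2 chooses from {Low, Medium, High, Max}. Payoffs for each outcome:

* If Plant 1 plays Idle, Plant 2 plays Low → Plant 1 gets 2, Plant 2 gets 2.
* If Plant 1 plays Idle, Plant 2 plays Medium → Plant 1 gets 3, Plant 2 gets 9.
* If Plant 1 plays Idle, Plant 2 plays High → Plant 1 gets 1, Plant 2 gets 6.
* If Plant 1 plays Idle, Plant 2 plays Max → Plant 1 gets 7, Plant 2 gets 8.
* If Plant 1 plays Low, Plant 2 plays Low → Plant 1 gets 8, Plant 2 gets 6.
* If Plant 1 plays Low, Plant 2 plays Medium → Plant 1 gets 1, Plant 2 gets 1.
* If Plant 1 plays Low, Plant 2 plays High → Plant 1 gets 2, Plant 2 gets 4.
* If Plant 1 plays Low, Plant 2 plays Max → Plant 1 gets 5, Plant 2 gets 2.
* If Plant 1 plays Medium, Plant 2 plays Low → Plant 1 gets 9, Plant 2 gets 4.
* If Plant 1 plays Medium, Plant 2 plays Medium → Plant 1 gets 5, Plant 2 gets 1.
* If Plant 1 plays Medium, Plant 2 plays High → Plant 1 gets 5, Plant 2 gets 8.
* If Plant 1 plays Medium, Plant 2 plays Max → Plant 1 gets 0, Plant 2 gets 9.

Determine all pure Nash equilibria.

No pure-strategy Nash equilibrium.

For each player, find the best response to each opponent profile; mutual best responses are the pure NE.
Plant 1 against Low: payoffs 2, 8, 9 → best response Medium.
Plant 1 against Medium: payoffs 3, 1, 5 → best response Medium.
Plant 1 against High: payoffs 1, 2, 5 → best response Medium.
Plant 1 against Max: payoffs 7, 5, 0 → best response Idle.
Plant 2 against Idle: payoffs 2, 9, 6, 8 → best response Medium.
Plant 2 against Low: payoffs 6, 1, 4, 2 → best response Low.
Plant 2 against Medium: payoffs 4, 1, 8, 9 → best response Max.
No profile is a mutual best response for all players.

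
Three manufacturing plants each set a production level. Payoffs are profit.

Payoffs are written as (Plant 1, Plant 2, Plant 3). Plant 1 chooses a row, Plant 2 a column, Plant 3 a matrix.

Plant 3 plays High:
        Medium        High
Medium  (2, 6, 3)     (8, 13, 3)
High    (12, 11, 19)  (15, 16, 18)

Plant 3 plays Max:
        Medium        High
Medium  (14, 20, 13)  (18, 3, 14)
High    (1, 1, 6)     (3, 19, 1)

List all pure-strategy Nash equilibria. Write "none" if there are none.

Plant 1 against (Medium, High): payoffs 2, 12 → best response High.
Plant 1 against (Medium, Max): payoffs 14, 1 → best response Medium.
Plant 1 against (High, High): payoffs 8, 15 → best response High.
Plant 1 against (High, Max): payoffs 18, 3 → best response Medium.
Plant 2 against (Medium, High): payoffs 6, 13 → best response High.
Plant 2 against (Medium, Max): payoffs 20, 3 → best response Medium.
Plant 2 against (High, High): payoffs 11, 16 → best response High.
Plant 2 against (High, Max): payoffs 1, 19 → best response High.
Plant 3 against (Medium, Medium): payoffs 3, 13 → best response Max.
Plant 3 against (Medium, High): payoffs 3, 14 → best response Max.
Plant 3 against (High, Medium): payoffs 19, 6 → best response High.
Plant 3 against (High, High): payoffs 18, 1 → best response High.
Mutual best responses: (Medium, Medium, Max); (High, High, High).

The pure Nash equilibria are (Medium, Medium, Max); (High, High, High).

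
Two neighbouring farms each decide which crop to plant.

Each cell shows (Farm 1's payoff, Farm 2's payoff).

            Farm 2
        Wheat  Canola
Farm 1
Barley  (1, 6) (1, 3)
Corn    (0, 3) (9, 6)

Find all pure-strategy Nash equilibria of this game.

(Barley, Wheat): Farm 1 gets 1, best alternative 0; Farm 2 gets 6, best alternative 3. No profitable deviation — NE.
(Barley, Canola): Farm 1 can switch to Corn (1 → 9). Not NE.
(Corn, Wheat): Farm 1 can switch to Barley (0 → 1). Not NE.
(Corn, Canola): Farm 1 gets 9, best alternative 1; Farm 2 gets 6, best alternative 3. No profitable deviation — NE.

Pure-strategy Nash equilibria: (Barley, Wheat); (Corn, Canola)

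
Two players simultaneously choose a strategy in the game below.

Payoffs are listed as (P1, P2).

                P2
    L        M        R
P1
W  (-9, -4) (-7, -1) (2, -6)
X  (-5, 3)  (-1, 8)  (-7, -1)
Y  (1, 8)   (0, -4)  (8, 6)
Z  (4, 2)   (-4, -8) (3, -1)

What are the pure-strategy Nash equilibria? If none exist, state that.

The unique pure-strategy Nash equilibrium is (Z, L).

(W, L): P1 can switch to X (-9 → -5). Not NE.
(W, M): P1 can switch to X (-7 → -1). Not NE.
(W, R): P1 can switch to Y (2 → 8). Not NE.
(X, L): P1 can switch to Y (-5 → 1). Not NE.
(X, M): P1 can switch to Y (-1 → 0). Not NE.
(X, R): P1 can switch to W (-7 → 2). Not NE.
(Y, L): P1 can switch to Z (1 → 4). Not NE.
(Y, M): P2 can switch to L (-4 → 8). Not NE.
(Y, R): P2 can switch to L (6 → 8). Not NE.
(Z, L): P1 gets 4, best alternative 1; P2 gets 2, best alternative -1. No profitable deviation — NE.
(Z, M): P1 can switch to X (-4 → -1). Not NE.
(The remaining 1 profile has a profitable deviation by the same check.)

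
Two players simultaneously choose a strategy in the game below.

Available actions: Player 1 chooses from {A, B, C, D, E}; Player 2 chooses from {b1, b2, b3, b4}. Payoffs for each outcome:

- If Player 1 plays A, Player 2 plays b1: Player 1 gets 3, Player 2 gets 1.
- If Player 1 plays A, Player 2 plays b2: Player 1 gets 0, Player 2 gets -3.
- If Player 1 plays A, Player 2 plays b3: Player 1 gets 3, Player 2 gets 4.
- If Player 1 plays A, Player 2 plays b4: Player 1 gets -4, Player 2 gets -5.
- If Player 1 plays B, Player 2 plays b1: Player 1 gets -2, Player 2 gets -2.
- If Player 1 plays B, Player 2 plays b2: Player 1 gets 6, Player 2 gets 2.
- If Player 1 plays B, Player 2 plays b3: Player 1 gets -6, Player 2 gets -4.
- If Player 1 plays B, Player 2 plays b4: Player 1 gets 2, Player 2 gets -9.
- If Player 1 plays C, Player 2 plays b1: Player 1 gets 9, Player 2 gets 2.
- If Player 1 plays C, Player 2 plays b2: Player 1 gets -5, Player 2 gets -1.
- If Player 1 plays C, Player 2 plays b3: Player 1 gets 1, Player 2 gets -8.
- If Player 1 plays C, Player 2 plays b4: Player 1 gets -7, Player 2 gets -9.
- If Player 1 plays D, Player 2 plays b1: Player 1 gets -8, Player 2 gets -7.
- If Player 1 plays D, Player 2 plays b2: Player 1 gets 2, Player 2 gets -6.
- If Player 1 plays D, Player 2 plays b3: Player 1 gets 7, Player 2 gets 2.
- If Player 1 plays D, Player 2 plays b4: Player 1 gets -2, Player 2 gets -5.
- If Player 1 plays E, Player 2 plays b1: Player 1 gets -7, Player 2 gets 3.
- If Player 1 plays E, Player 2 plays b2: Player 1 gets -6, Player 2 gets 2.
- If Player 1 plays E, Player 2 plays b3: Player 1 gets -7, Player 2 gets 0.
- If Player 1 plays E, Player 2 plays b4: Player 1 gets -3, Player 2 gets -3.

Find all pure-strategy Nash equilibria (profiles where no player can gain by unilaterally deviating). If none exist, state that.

(B, b2); (C, b1); (D, b3)

(A, b1): Player 1 can switch to C (3 → 9). Not NE.
(A, b2): Player 1 can switch to B (0 → 6). Not NE.
(A, b3): Player 1 can switch to D (3 → 7). Not NE.
(A, b4): Player 1 can switch to B (-4 → 2). Not NE.
(B, b1): Player 1 can switch to A (-2 → 3). Not NE.
(B, b2): Player 1 gets 6, best alternative 2; Player 2 gets 2, best alternative -2. No profitable deviation — NE.
(B, b3): Player 1 can switch to A (-6 → 3). Not NE.
(B, b4): Player 2 can switch to b1 (-9 → -2). Not NE.
(C, b1): Player 1 gets 9, best alternative 3; Player 2 gets 2, best alternative -1. No profitable deviation — NE.
(C, b2): Player 1 can switch to A (-5 → 0). Not NE.
(D, b3): Player 1 gets 7, best alternative 3; Player 2 gets 2, best alternative -5. No profitable deviation — NE.
(The remaining 9 profiles each have a profitable deviation by the same check.)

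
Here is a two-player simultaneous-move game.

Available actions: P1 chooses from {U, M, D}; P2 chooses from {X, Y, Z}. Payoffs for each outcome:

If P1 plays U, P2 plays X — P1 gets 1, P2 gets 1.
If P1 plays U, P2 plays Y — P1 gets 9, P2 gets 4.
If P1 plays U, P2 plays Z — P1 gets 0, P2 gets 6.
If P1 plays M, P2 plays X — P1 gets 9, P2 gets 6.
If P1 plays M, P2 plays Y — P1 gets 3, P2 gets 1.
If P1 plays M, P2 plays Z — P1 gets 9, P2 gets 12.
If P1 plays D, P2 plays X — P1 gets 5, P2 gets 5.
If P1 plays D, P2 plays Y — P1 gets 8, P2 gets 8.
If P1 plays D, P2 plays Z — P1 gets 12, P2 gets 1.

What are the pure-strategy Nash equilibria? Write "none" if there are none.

There is no pure-strategy Nash equilibrium.

(U, X): P1 can switch to M (1 → 9). Not NE.
(U, Y): P2 can switch to Z (4 → 6). Not NE.
(U, Z): P1 can switch to M (0 → 9). Not NE.
(M, X): P2 can switch to Z (6 → 12). Not NE.
(M, Y): P1 can switch to U (3 → 9). Not NE.
(M, Z): P1 can switch to D (9 → 12). Not NE.
(D, X): P1 can switch to M (5 → 9). Not NE.
(D, Y): P1 can switch to U (8 → 9). Not NE.
(D, Z): P2 can switch to X (1 → 5). Not NE.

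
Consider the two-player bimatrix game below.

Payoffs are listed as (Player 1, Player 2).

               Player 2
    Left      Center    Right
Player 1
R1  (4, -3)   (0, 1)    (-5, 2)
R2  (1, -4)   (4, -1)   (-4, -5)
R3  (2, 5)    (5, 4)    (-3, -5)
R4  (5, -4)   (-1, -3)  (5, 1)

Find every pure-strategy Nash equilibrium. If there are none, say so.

The unique pure-strategy Nash equilibrium is (R4, Right).

For each player, find the best response to each opponent profile; mutual best responses are the pure NE.
Player 1 against Left: payoffs 4, 1, 2, 5 → best response R4.
Player 1 against Center: payoffs 0, 4, 5, -1 → best response R3.
Player 1 against Right: payoffs -5, -4, -3, 5 → best response R4.
Player 2 against R1: payoffs -3, 1, 2 → best response Right.
Player 2 against R2: payoffs -4, -1, -5 → best response Center.
Player 2 against R3: payoffs 5, 4, -5 → best response Left.
Player 2 against R4: payoffs -4, -3, 1 → best response Right.
Mutual best responses: (R4, Right).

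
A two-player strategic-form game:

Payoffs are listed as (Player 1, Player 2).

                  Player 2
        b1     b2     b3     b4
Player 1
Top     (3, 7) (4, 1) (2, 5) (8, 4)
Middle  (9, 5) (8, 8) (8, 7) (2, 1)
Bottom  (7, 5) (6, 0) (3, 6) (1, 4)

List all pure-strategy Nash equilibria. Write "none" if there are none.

Mark each player's best response to every combination of opponents' strategies; a profile where every player is best-responding is a pure Nash equilibrium.
Player 1 against b1: payoffs 3, 9, 7 → best response Middle.
Player 1 against b2: payoffs 4, 8, 6 → best response Middle.
Player 1 against b3: payoffs 2, 8, 3 → best response Middle.
Player 1 against b4: payoffs 8, 2, 1 → best response Top.
Player 2 against Top: payoffs 7, 1, 5, 4 → best response b1.
Player 2 against Middle: payoffs 5, 8, 7, 1 → best response b2.
Player 2 against Bottom: payoffs 5, 0, 6, 4 → best response b3.
Mutual best responses: (Middle, b2).

(Middle, b2)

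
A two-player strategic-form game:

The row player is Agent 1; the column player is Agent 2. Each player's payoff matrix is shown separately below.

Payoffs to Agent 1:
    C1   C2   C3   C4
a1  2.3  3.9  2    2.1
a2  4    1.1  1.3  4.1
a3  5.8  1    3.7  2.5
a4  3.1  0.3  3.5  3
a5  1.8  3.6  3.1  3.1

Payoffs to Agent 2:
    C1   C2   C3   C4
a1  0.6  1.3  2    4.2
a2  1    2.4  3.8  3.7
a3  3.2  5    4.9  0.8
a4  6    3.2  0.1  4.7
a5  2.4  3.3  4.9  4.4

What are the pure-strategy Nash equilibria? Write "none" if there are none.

Agent 1 against C1: payoffs 2.3, 4, 5.8, 3.1, 1.8 → best response a3.
Agent 1 against C2: payoffs 3.9, 1.1, 1, 0.3, 3.6 → best response a1.
Agent 1 against C3: payoffs 2, 1.3, 3.7, 3.5, 3.1 → best response a3.
Agent 1 against C4: payoffs 2.1, 4.1, 2.5, 3, 3.1 → best response a2.
Agent 2 against a1: payoffs 0.6, 1.3, 2, 4.2 → best response C4.
Agent 2 against a2: payoffs 1, 2.4, 3.8, 3.7 → best response C3.
Agent 2 against a3: payoffs 3.2, 5, 4.9, 0.8 → best response C2.
Agent 2 against a4: payoffs 6, 3.2, 0.1, 4.7 → best response C1.
Agent 2 against a5: payoffs 2.4, 3.3, 4.9, 4.4 → best response C3.
No profile is a mutual best response for all players.

none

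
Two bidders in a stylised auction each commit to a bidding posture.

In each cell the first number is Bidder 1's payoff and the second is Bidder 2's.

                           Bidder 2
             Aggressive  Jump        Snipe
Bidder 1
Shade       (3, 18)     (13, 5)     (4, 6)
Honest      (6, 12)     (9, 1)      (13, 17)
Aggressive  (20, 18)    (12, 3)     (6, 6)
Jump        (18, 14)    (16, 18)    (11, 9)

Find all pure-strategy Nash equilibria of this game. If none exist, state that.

Pure-strategy Nash equilibria: (Honest, Snipe); (Aggressive, Aggressive); (Jump, Jump)

Bidder 1 against Aggressive: payoffs 3, 6, 20, 18 → best response Aggressive.
Bidder 1 against Jump: payoffs 13, 9, 12, 16 → best response Jump.
Bidder 1 against Snipe: payoffs 4, 13, 6, 11 → best response Honest.
Bidder 2 against Shade: payoffs 18, 5, 6 → best response Aggressive.
Bidder 2 against Honest: payoffs 12, 1, 17 → best response Snipe.
Bidder 2 against Aggressive: payoffs 18, 3, 6 → best response Aggressive.
Bidder 2 against Jump: payoffs 14, 18, 9 → best response Jump.
Mutual best responses: (Honest, Snipe); (Aggressive, Aggressive); (Jump, Jump).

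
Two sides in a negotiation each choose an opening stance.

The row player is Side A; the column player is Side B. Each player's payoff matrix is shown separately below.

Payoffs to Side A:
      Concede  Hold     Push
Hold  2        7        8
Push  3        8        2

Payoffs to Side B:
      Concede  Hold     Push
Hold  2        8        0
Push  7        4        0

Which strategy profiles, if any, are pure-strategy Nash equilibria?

For each strategy profile, look for a profitable unilateral deviation.
(Hold, Concede): Side A can switch to Push (2 → 3). Not NE.
(Hold, Hold): Side A can switch to Push (7 → 8). Not NE.
(Hold, Push): Side B can switch to Concede (0 → 2). Not NE.
(Push, Concede): Side A gets 3, best alternative 2; Side B gets 7, best alternative 4. No profitable deviation — NE.
(Push, Hold): Side B can switch to Concede (4 → 7). Not NE.
(Push, Push): Side A can switch to Hold (2 → 8). Not NE.

The unique pure-strategy Nash equilibrium is (Push, Concede).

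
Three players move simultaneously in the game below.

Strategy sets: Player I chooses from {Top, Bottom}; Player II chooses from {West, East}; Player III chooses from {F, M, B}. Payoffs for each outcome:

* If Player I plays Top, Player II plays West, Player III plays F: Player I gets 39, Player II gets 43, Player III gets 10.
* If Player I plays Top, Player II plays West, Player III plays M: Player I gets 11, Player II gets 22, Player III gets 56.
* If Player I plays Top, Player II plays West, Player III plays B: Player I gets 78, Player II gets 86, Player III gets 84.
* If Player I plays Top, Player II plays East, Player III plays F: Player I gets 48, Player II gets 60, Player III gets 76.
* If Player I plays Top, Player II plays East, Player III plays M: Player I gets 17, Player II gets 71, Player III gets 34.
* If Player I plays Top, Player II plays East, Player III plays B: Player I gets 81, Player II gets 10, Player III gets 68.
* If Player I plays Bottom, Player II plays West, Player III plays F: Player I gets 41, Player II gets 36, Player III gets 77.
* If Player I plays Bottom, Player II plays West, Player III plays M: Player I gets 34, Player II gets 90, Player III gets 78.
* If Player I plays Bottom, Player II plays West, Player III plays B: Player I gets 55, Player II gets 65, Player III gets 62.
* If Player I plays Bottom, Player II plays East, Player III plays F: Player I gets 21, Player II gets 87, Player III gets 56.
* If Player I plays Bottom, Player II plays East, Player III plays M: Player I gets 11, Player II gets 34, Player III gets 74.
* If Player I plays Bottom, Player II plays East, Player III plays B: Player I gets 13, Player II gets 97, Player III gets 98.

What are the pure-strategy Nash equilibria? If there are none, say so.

(Top, West, B); (Top, East, F); (Bottom, West, M)

For each strategy profile, look for a profitable unilateral deviation.
(Top, West, F): Player I can switch to Bottom (39 → 41). Not NE.
(Top, West, M): Player I can switch to Bottom (11 → 34). Not NE.
(Top, West, B): Player I gets 78, best alternative 55; Player II gets 86, best alternative 10; Player III gets 84, best alternative 56. No profitable deviation — NE.
(Top, East, F): Player I gets 48, best alternative 21; Player II gets 60, best alternative 43; Player III gets 76, best alternative 68. No profitable deviation — NE.
(Top, East, M): Player III can switch to F (34 → 76). Not NE.
(Top, East, B): Player II can switch to West (10 → 86). Not NE.
(Bottom, West, F): Player II can switch to East (36 → 87). Not NE.
(Bottom, West, M): Player I gets 34, best alternative 11; Player II gets 90, best alternative 34; Player III gets 78, best alternative 77. No profitable deviation — NE.
(Bottom, West, B): Player I can switch to Top (55 → 78). Not NE.
(Bottom, East, F): Player I can switch to Top (21 → 48). Not NE.
(Bottom, East, M): Player I can switch to Top (11 → 17). Not NE.
(Bottom, East, B): Player I can switch to Top (13 → 81). Not NE.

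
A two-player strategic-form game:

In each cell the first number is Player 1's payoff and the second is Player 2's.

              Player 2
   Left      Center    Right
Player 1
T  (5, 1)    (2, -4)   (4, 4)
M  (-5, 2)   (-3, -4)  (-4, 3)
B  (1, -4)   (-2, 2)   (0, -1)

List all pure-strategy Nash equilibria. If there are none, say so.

The unique pure-strategy Nash equilibrium is (T, Right).

Player 1 against Left: payoffs 5, -5, 1 → best response T.
Player 1 against Center: payoffs 2, -3, -2 → best response T.
Player 1 against Right: payoffs 4, -4, 0 → best response T.
Player 2 against T: payoffs 1, -4, 4 → best response Right.
Player 2 against M: payoffs 2, -4, 3 → best response Right.
Player 2 against B: payoffs -4, 2, -1 → best response Center.
Mutual best responses: (T, Right).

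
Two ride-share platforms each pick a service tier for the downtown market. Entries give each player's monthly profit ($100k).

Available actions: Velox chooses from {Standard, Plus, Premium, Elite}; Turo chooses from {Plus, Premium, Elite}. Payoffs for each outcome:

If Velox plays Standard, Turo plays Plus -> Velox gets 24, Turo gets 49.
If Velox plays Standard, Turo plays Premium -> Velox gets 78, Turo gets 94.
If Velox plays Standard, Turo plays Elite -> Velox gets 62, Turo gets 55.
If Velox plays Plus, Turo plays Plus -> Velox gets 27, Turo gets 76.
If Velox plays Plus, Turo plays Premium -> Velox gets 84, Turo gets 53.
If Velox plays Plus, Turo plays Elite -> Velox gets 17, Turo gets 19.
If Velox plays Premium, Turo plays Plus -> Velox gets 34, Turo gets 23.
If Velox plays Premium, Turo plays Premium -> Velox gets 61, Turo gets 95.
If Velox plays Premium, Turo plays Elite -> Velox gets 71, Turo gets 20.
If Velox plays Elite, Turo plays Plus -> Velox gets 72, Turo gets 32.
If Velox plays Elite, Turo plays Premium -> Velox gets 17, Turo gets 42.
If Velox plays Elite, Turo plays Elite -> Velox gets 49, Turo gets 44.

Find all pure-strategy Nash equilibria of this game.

For each strategy profile, look for a profitable unilateral deviation.
(Standard, Plus): Velox can switch to Plus (24 → 27). Not NE.
(Standard, Premium): Velox can switch to Plus (78 → 84). Not NE.
(Standard, Elite): Velox can switch to Premium (62 → 71). Not NE.
(Plus, Plus): Velox can switch to Premium (27 → 34). Not NE.
(Plus, Premium): Turo can switch to Plus (53 → 76). Not NE.
(Plus, Elite): Velox can switch to Standard (17 → 62). Not NE.
(Premium, Plus): Velox can switch to Elite (34 → 72). Not NE.
(Premium, Premium): Velox can switch to Standard (61 → 78). Not NE.
(Premium, Elite): Turo can switch to Plus (20 → 23). Not NE.
(Elite, Plus): Turo can switch to Premium (32 → 42). Not NE.
(The remaining 2 profiles each have a profitable deviation by the same check.)

There is no pure-strategy Nash equilibrium.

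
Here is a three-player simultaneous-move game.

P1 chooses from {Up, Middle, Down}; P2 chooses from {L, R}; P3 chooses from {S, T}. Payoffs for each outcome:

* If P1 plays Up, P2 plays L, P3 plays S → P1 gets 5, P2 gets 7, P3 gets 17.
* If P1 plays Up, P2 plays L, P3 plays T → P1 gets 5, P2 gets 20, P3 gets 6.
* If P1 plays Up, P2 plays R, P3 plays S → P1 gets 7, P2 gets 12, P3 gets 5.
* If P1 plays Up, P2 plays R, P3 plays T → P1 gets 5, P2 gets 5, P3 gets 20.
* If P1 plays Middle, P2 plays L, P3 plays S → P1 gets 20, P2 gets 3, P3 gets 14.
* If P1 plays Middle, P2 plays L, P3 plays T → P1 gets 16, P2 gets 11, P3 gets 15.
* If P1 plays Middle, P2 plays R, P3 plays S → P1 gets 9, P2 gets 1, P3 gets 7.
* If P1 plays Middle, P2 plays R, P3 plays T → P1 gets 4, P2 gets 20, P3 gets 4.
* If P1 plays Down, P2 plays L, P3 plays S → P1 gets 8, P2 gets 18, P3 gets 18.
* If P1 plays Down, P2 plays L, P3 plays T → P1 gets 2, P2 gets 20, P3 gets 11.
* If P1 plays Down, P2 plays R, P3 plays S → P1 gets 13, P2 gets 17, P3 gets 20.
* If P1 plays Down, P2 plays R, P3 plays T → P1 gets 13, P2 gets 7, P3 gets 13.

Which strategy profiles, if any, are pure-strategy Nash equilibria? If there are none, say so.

This game has no pure Nash equilibrium.

(Up, L, S): P1 can switch to Middle (5 → 20). Not NE.
(Up, L, T): P1 can switch to Middle (5 → 16). Not NE.
(Up, R, S): P1 can switch to Middle (7 → 9). Not NE.
(Up, R, T): P1 can switch to Down (5 → 13). Not NE.
(Middle, L, S): P3 can switch to T (14 → 15). Not NE.
(Middle, L, T): P2 can switch to R (11 → 20). Not NE.
(Middle, R, S): P1 can switch to Down (9 → 13). Not NE.
(Middle, R, T): P1 can switch to Up (4 → 5). Not NE.
(Down, L, S): P1 can switch to Middle (8 → 20). Not NE.
(Down, L, T): P1 can switch to Up (2 → 5). Not NE.
(Down, R, S): P2 can switch to L (17 → 18). Not NE.
(Down, R, T): P2 can switch to L (7 → 20). Not NE.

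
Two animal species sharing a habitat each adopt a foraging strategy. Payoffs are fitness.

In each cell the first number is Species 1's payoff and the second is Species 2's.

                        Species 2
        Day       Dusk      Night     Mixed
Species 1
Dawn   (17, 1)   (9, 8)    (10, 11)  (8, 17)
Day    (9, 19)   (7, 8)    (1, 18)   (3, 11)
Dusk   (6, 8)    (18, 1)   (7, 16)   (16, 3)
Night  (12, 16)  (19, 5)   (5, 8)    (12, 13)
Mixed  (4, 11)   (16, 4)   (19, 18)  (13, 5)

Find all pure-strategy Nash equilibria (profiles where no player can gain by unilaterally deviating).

(Dawn, Day): Species 2 can switch to Dusk (1 → 8). Not NE.
(Dawn, Dusk): Species 1 can switch to Dusk (9 → 18). Not NE.
(Dawn, Night): Species 1 can switch to Mixed (10 → 19). Not NE.
(Dawn, Mixed): Species 1 can switch to Dusk (8 → 16). Not NE.
(Day, Day): Species 1 can switch to Dawn (9 → 17). Not NE.
(Day, Dusk): Species 1 can switch to Dawn (7 → 9). Not NE.
(Day, Night): Species 1 can switch to Dawn (1 → 10). Not NE.
(Day, Mixed): Species 1 can switch to Dawn (3 → 8). Not NE.
(Dusk, Day): Species 1 can switch to Dawn (6 → 17). Not NE.
(Dusk, Dusk): Species 1 can switch to Night (18 → 19). Not NE.
(Mixed, Night): Species 1 gets 19, best alternative 10; Species 2 gets 18, best alternative 11. No profitable deviation — NE.
(The remaining 9 profiles each have a profitable deviation by the same check.)

(Mixed, Night)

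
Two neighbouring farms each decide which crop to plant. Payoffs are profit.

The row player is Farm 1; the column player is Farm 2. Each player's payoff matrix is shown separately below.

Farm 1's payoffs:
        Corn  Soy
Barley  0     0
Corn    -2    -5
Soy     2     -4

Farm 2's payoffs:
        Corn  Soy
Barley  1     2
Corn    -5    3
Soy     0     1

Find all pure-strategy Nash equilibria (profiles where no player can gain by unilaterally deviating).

(Barley, Soy)

Farm 1 against Corn: payoffs 0, -2, 2 → best response Soy.
Farm 1 against Soy: payoffs 0, -5, -4 → best response Barley.
Farm 2 against Barley: payoffs 1, 2 → best response Soy.
Farm 2 against Corn: payoffs -5, 3 → best response Soy.
Farm 2 against Soy: payoffs 0, 1 → best response Soy.
Mutual best responses: (Barley, Soy).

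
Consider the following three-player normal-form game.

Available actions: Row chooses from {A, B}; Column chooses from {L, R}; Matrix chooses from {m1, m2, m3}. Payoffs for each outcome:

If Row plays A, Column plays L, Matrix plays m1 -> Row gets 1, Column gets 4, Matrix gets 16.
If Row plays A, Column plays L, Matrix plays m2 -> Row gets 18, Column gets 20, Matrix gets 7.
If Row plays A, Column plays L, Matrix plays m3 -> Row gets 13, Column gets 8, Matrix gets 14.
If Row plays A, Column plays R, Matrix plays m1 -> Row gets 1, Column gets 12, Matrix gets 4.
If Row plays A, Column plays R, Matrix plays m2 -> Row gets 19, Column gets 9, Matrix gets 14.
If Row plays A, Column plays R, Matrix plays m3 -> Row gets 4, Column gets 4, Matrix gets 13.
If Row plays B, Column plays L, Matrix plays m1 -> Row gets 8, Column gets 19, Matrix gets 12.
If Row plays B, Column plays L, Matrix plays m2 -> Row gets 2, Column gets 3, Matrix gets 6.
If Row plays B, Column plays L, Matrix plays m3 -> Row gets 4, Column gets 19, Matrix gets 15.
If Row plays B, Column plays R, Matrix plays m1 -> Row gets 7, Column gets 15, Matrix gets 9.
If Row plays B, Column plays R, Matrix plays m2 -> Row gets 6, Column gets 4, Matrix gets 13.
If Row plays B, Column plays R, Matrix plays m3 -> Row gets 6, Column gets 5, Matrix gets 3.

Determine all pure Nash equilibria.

This game has no pure Nash equilibrium.

(A, L, m1): Row can switch to B (1 → 8). Not NE.
(A, L, m2): Matrix can switch to m1 (7 → 16). Not NE.
(A, L, m3): Matrix can switch to m1 (14 → 16). Not NE.
(A, R, m1): Row can switch to B (1 → 7). Not NE.
(A, R, m2): Column can switch to L (9 → 20). Not NE.
(A, R, m3): Row can switch to B (4 → 6). Not NE.
(B, L, m1): Matrix can switch to m3 (12 → 15). Not NE.
(B, L, m2): Row can switch to A (2 → 18). Not NE.
(The remaining 4 profiles each have a profitable deviation by the same check.)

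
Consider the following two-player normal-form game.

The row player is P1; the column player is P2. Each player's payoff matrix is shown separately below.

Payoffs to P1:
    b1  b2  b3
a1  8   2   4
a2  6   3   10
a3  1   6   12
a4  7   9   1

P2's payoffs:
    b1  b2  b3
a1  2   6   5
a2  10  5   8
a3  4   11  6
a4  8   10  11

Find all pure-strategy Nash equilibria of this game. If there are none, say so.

none

P1 against b1: payoffs 8, 6, 1, 7 → best response a1.
P1 against b2: payoffs 2, 3, 6, 9 → best response a4.
P1 against b3: payoffs 4, 10, 12, 1 → best response a3.
P2 against a1: payoffs 2, 6, 5 → best response b2.
P2 against a2: payoffs 10, 5, 8 → best response b1.
P2 against a3: payoffs 4, 11, 6 → best response b2.
P2 against a4: payoffs 8, 10, 11 → best response b3.
No profile is a mutual best response for all players.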